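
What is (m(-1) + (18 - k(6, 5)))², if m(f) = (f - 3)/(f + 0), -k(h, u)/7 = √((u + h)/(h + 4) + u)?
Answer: 7829/10 + 154*√610/5 ≈ 1543.6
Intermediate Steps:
k(h, u) = -7*√(u + (h + u)/(4 + h)) (k(h, u) = -7*√((u + h)/(h + 4) + u) = -7*√((h + u)/(4 + h) + u) = -7*√(u + (h + u)/(4 + h)))
m(f) = (-3 + f)/f
(m(-1) + (18 - k(6, 5)))² = ((-3 - 1)/(-1) + (18 - (-7)*√((6 + 5 + 5*(4 + 6))/(4 + 6))))² = (-1*(-4) + (18 - (-7)*√((6 + 5 + 5*10)/10)))² = (4 + (18 - (-7)*√((6 + 5 + 50)/10)))² = (4 + (18 - (-7)*√((⅒)*61)))² = (4 + (18 - (-7)*√(61/10)))² = (4 + (18 - (-7)*√610/10))² = (4 + (18 + 7*√610/10))² = (22 + 7*√610/10)²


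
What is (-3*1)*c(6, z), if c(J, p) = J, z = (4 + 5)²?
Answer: -18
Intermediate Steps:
z = 81 (z = 9² = 81)
(-3*1)*c(6, z) = -3*1*6 = -3*6 = -18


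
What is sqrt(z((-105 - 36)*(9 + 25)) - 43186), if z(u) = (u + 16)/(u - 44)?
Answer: I*sqrt(252699734355)/2419 ≈ 207.81*I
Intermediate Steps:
z(u) = (16 + u)/(-44 + u)
sqrt(z((-105 - 36)*(9 + 25)) - 43186) = sqrt((16 + (-105 - 36)*(9 + 25))/(-44 + (-105 - 36)*(9 + 25)) - 43186) = sqrt((16 - 141*34)/(-44 - 141*34) - 43186) = sqrt((16 - 4794)/(-44 - 4794) - 43186) = sqrt(-4778/(-4838) - 43186) = sqrt(-1/4838*(-4778) - 43186) = sqrt(2389/2419 - 43186) = sqrt(-104464545/2419) = I*sqrt(252699734355)/2419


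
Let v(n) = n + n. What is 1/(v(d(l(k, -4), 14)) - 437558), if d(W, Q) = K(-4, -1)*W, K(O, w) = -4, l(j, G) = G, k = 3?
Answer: -1/437526 ≈ -2.2856e-6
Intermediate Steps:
d(W, Q) = -4*W
v(n) = 2*n
1/(v(d(l(k, -4), 14)) - 437558) = 1/(2*(-4*(-4)) - 437558) = 1/(2*16 - 437558) = 1/(32 - 437558) = 1/(-437526) = -1/437526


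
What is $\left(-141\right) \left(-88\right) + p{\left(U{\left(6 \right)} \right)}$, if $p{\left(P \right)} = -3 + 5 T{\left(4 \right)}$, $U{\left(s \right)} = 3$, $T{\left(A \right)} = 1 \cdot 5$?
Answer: $12430$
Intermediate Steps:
$T{\left(A \right)} = 5$
$p{\left(P \right)} = 22$ ($p{\left(P \right)} = -3 + 5 \cdot 5 = -3 + 25 = 22$)
$\left(-141\right) \left(-88\right) + p{\left(U{\left(6 \right)} \right)} = \left(-141\right) \left(-88\right) + 22 = 12408 + 22 = 12430$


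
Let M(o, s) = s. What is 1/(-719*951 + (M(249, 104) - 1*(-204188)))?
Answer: -1/479477 ≈ -2.0856e-6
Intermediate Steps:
1/(-719*951 + (M(249, 104) - 1*(-204188))) = 1/(-719*951 + (104 - 1*(-204188))) = 1/(-683769 + (104 + 204188)) = 1/(-683769 + 204292) = 1/(-479477) = -1/479477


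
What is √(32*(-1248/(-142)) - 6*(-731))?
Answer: √23527554/71 ≈ 68.317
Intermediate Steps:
√(32*(-1248/(-142)) - 6*(-731)) = √(32*(-1248*(-1/142)) + 4386) = √(32*(624/71) + 4386) = √(19968/71 + 4386) = √(331374/71) = √23527554/71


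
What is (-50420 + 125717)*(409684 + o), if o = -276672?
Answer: 10015404564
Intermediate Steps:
(-50420 + 125717)*(409684 + o) = (-50420 + 125717)*(409684 - 276672) = 75297*133012 = 10015404564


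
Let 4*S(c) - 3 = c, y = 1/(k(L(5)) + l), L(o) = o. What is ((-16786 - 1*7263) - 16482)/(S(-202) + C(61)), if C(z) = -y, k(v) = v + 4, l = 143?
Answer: 6160712/7563 ≈ 814.59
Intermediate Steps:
k(v) = 4 + v
y = 1/152 (y = 1/((4 + 5) + 143) = 1/(9 + 143) = 1/152 ≈ 0.0065789)
S(c) = ¾ + c/4
C(z) = -1/152 (C(z) = -1*1/152 = -1/152)
((-16786 - 1*7263) - 16482)/(S(-202) + C(61)) = ((-16786 - 1*7263) - 16482)/((¾ + (¼)*(-202)) - 1/152) = ((-16786 - 7263) - 16482)/((¾ - 101/2) - 1/152) = (-24049 - 16482)/(-199/4 - 1/152) = -40531/(-7563/152) = -40531*(-152/7563) = 6160712/7563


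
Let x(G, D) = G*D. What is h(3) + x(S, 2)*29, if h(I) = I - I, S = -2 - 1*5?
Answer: -406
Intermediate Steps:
S = -7 (S = -2 - 5 = -7)
h(I) = 0
x(G, D) = D*G
h(3) + x(S, 2)*29 = 0 + (2*(-7))*29 = 0 - 14*29 = 0 - 406 = -406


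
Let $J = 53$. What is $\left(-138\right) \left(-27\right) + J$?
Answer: $3779$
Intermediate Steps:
$\left(-138\right) \left(-27\right) + J = \left(-138\right) \left(-27\right) + 53 = 3726 + 53 = 3779$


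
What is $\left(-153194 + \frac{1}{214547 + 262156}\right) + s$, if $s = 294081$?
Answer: $\frac{67161255562}{476703} \approx 1.4089 \cdot 10^{5}$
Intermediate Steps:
$\left(-153194 + \frac{1}{214547 + 262156}\right) + s = \left(-153194 + \frac{1}{214547 + 262156}\right) + 294081 = \left(-153194 + \frac{1}{476703}\right) + 294081 = - \frac{73028039381}{476703} + 294081 = \frac{67161255562}{476703}$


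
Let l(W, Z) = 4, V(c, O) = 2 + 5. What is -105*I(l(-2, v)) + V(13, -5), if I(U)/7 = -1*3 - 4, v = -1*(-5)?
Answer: 5152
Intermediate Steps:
v = 5
V(c, O) = 7
I(U) = -49 (I(U) = 7*(-1*3 - 4) = 7*(-3 - 4) = 7*(-7) = -49)
-105*I(l(-2, v)) + V(13, -5) = -105*(-49) + 7 = 5145 + 7 = 5152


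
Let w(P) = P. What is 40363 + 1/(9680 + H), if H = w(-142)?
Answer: 384982295/9538 ≈ 40363.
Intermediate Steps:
H = -142
40363 + 1/(9680 + H) = 40363 + 1/(9680 - 142) = 40363 + 1/9538 = 384982295/9538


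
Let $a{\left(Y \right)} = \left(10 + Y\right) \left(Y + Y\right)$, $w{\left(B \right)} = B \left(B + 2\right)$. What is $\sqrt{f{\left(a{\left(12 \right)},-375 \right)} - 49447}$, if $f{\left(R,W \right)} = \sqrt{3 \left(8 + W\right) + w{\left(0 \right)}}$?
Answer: $\sqrt{-49447 + i \sqrt{1101}} \approx 0.0746 + 222.37 i$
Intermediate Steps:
$w{\left(B \right)} = B \left(2 + B\right)$
$a{\left(Y \right)} = 2 Y \left(10 + Y\right)$ ($a{\left(Y \right)} = \left(10 + Y\right) 2 Y = 2 Y \left(10 + Y\right)$)
$f{\left(R,W \right)} = \sqrt{24 + 3 W}$ ($f{\left(R,W \right)} = \sqrt{3 \left(8 + W\right) + 0 \left(2 + 0\right)} = \sqrt{\left(24 + 3 W\right) + 0 \cdot 2} = \sqrt{\left(24 + 3 W\right) + 0} = \sqrt{24 + 3 W}$)
$\sqrt{f{\left(a{\left(12 \right)},-375 \right)} - 49447} = \sqrt{\sqrt{24 + 3 \left(-375\right)} - 49447} = \sqrt{\sqrt{24 - 1125} - 49447} = \sqrt{\sqrt{-1101} - 49447} = \sqrt{i \sqrt{1101} - 49447} = \sqrt{-49447 + i \sqrt{1101}}$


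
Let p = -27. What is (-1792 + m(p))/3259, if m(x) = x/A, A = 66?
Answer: -39433/71698 ≈ -0.54999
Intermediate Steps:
m(x) = x/66
(-1792 + m(p))/3259 = (-1792 + (1/66)*(-27))/3259 = (-1792 - 9/22)*(1/3259) = -39433/22*1/3259 = -39433/71698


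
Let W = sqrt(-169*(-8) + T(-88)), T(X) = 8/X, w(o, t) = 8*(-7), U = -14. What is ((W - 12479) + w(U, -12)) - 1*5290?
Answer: -17825 + sqrt(163581)/11 ≈ -17788.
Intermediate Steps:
w(o, t) = -56
W = sqrt(163581)/11 (W = sqrt(-169*(-8) + 8/(-88)) = sqrt(1352 + 8*(-1/88)) = sqrt(1352 - 1/11) = sqrt(14871/11) = sqrt(163581)/11 ≈ 36.768)
((W - 12479) + w(U, -12)) - 1*5290 = ((sqrt(163581)/11 - 12479) - 56) - 1*5290 = ((-12479 + sqrt(163581)/11) - 56) - 5290 = (-12535 + sqrt(163581)/11) - 5290 = -17825 + sqrt(163581)/11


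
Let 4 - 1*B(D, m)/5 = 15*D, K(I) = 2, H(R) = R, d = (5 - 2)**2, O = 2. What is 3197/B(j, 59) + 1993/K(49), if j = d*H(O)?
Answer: 661074/665 ≈ 994.10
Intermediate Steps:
d = 9 (d = 3**2 = 9)
j = 18 (j = 9*2 = 18)
B(D, m) = 20 - 75*D
3197/B(j, 59) + 1993/K(49) = 3197/(20 - 75*18) + 1993/2 = 3197/(20 - 1350) + 1993*(1/2) = 3197/(-1330) + 1993/2 = 3197*(-1/1330) + 1993/2 = -3197/1330 + 1993/2 = 661074/665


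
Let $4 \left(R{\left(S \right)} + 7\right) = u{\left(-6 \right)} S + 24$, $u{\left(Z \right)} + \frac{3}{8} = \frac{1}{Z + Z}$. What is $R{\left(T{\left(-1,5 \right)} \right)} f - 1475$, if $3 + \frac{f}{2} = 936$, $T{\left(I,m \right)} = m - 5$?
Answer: $-3341$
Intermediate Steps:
$T{\left(I,m \right)} = -5 + m$
$f = 1866$ ($f = -6 + 2 \cdot 936 = -6 + 1872 = 1866$)
$u{\left(Z \right)} = - \frac{3}{8} + \frac{1}{2 Z}$ ($u{\left(Z \right)} = - \frac{3}{8} + \frac{1}{Z + Z} = - \frac{3}{8} + \frac{1}{2 Z}$)
$R{\left(S \right)} = -1 - \frac{11 S}{96}$ ($R{\left(S \right)} = -7 + \frac{\frac{4 - -18}{8 \left(-6\right)} S + 24}{4} = -7 + \frac{\frac{1}{8} \left(- \frac{1}{6}\right) \left(4 + 18\right) S + 24}{4} = -7 + \frac{\frac{1}{8} \left(- \frac{1}{6}\right) 22 S + 24}{4} = -7 + \frac{- \frac{11 S}{24} + 24}{4} = -7 + \frac{24 - \frac{11 S}{24}}{4} = -7 - \left(-6 + \frac{11 S}{96}\right) = -1 - \frac{11 S}{96}$)
$R{\left(T{\left(-1,5 \right)} \right)} f - 1475 = \left(-1 - \frac{11 \left(-5 + 5\right)}{96}\right) 1866 - 1475 = \left(-1 - 0\right) 1866 - 1475 = \left(-1 + 0\right) 1866 - 1475 = \left(-1\right) 1866 - 1475 = -1866 - 1475 = -3341$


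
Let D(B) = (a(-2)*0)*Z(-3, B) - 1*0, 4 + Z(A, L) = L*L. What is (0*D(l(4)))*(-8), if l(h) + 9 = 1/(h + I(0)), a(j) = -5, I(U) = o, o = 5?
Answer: 0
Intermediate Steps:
Z(A, L) = -4 + L² (Z(A, L) = -4 + L*L = -4 + L²)
I(U) = 5
l(h) = -9 + 1/(5 + h) (l(h) = -9 + 1/(h + 5) = -9 + 1/(5 + h))
D(B) = 0 (D(B) = (-5*0)*(-4 + B²) - 1*0 = 0*(-4 + B²) + 0 = 0 + 0 = 0)
(0*D(l(4)))*(-8) = (0*0)*(-8) = 0*(-8) = 0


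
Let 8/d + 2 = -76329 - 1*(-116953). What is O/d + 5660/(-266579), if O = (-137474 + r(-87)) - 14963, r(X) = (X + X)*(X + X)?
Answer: -661439032697749/1066316 ≈ -6.2030e+8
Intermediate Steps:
d = 4/20311 (d = 8/(-2 + (-76329 - 1*(-116953))) = 8/(-2 + (-76329 + 116953)) = 8/(-2 + 40624) = 8/40622 = 8*(1/40622) = 4/20311 ≈ 0.00019694)
r(X) = 4*X² (r(X) = (2*X)*(2*X) = 4*X²)
O = -122161 (O = (-137474 + 4*(-87)²) - 14963 = (-137474 + 4*7569) - 14963 = (-137474 + 30276) - 14963 = -107198 - 14963 = -122161)
O/d + 5660/(-266579) = -122161/4/20311 + 5660/(-266579) = -122161*20311/4 + 5660*(-1/266579) = -2481212071/4 - 5660/266579 = -661439032697749/1066316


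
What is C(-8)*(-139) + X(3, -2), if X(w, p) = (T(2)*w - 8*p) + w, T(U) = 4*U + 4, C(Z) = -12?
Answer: 1723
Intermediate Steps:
T(U) = 4 + 4*U
X(w, p) = -8*p + 13*w (X(w, p) = ((4 + 4*2)*w - 8*p) + w = ((4 + 8)*w - 8*p) + w = (12*w - 8*p) + w = (-8*p + 12*w) + w = -8*p + 13*w)
C(-8)*(-139) + X(3, -2) = -12*(-139) + (-8*(-2) + 13*3) = 1668 + (16 + 39) = 1668 + 55 = 1723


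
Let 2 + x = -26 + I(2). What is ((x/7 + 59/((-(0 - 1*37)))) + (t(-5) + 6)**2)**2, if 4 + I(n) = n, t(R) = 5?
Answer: 938932164/67081 ≈ 13997.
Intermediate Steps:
I(n) = -4 + n
x = -30 (x = -2 + (-26 + (-4 + 2)) = -2 + (-26 - 2) = -2 - 28 = -30)
((x/7 + 59/((-(0 - 1*37)))) + (t(-5) + 6)**2)**2 = ((-30/7 + 59/((-(0 - 1*37)))) + (5 + 6)**2)**2 = ((-30*1/7 + 59/((-(0 - 37)))) + 11**2)**2 = ((-30/7 + 59/((-1*(-37)))) + 121)**2 = ((-30/7 + 59/37) + 121)**2 = (-697/259 + 121)**2 = (30642/259)**2 = 938932164/67081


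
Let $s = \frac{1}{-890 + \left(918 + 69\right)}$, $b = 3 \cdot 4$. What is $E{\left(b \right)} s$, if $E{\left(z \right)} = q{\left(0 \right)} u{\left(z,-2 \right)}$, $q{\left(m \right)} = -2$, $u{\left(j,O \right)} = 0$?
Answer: $0$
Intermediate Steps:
$b = 12$
$E{\left(z \right)} = 0$ ($E{\left(z \right)} = \left(-2\right) 0 = 0$)
$s = \frac{1}{97}$ ($s = \frac{1}{-890 + 987} = \frac{1}{97} \approx 0.010309$)
$E{\left(b \right)} s = 0 \cdot \frac{1}{97} = 0$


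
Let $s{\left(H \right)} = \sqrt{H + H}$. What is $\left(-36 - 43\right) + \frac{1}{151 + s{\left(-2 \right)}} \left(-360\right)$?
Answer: $- \frac{371191}{4561} + \frac{144 i}{4561} \approx -81.384 + 0.031572 i$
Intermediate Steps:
$s{\left(H \right)} = \sqrt{2} \sqrt{H}$ ($s{\left(H \right)} = \sqrt{2 H} = \sqrt{2} \sqrt{H}$)
$\left(-36 - 43\right) + \frac{1}{151 + s{\left(-2 \right)}} \left(-360\right) = \left(-36 - 43\right) + \frac{1}{151 + \sqrt{2} \sqrt{-2}} \left(-360\right) = -79 + \frac{1}{151 + \sqrt{2} i \sqrt{2}} \left(-360\right) = -79 + \frac{1}{151 + 2 i} \left(-360\right) = -79 + \frac{151 - 2 i}{22805} \left(-360\right) = -79 - \frac{72 \left(151 - 2 i\right)}{4561}$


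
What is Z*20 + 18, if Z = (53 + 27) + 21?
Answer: 2038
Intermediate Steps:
Z = 101 (Z = 80 + 21 = 101)
Z*20 + 18 = 101*20 + 18 = 2020 + 18 = 2038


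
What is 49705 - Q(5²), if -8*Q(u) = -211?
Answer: 397429/8 ≈ 49679.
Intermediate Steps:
Q(u) = 211/8 (Q(u) = -⅛*(-211) = 211/8)
49705 - Q(5²) = 49705 - 1*211/8 = 49705 - 211/8 = 397429/8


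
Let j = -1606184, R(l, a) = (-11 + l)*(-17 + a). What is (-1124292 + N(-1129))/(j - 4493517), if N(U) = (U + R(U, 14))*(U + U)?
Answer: 6297370/6099701 ≈ 1.0324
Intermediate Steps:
R(l, a) = (-17 + a)*(-11 + l)
N(U) = 2*U*(33 - 2*U) (N(U) = (U + (187 - 17*U - 11*14 + 14*U))*(U + U) = (U + (187 - 17*U - 154 + 14*U))*(2*U) = (U + (33 - 3*U))*(2*U) = (33 - 2*U)*(2*U) = 2*U*(33 - 2*U))
(-1124292 + N(-1129))/(j - 4493517) = (-1124292 + 2*(-1129)*(33 - 2*(-1129)))/(-1606184 - 4493517) = (-1124292 + 2*(-1129)*(33 + 2258))/(-6099701) = (-1124292 + 2*(-1129)*2291)*(-1/6099701) = (-1124292 - 5173078)*(-1/6099701) = -6297370*(-1/6099701) = 6297370/6099701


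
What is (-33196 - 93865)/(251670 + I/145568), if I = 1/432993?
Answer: -8008645303474464/15862741230790081 ≈ -0.50487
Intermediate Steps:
I = 1/432993 ≈ 2.3095e-6
(-33196 - 93865)/(251670 + I/145568) = (-33196 - 93865)/(251670 + (1/432993)/145568) = -127061/(251670 + (1/432993)*(1/145568)) = -127061/(251670 + 1/63029925024) = -127061/15862741230790081/63029925024 = -127061*63029925024/15862741230790081 = -8008645303474464/15862741230790081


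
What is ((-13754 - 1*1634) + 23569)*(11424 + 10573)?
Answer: 179957457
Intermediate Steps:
((-13754 - 1*1634) + 23569)*(11424 + 10573) = ((-13754 - 1634) + 23569)*21997 = (-15388 + 23569)*21997 = 8181*21997 = 179957457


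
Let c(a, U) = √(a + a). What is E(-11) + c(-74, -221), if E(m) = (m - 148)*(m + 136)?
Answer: -19875 + 2*I*√37 ≈ -19875.0 + 12.166*I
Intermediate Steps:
E(m) = (-148 + m)*(136 + m)
c(a, U) = √2*√a (c(a, U) = √(2*a) = √2*√a)
E(-11) + c(-74, -221) = (-20128 + (-11)² - 12*(-11)) + √2*√(-74) = (-20128 + 121 + 132) + √2*(I*√74) = -19875 + 2*I*√37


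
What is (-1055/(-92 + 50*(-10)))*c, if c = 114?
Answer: 60135/296 ≈ 203.16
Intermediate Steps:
(-1055/(-92 + 50*(-10)))*c = -1055/(-92 + 50*(-10))*114 = -1055/(-92 - 500)*114 = -1055/(-592)*114 = -1055*(-1/592)*114 = (1055/592)*114 = 60135/296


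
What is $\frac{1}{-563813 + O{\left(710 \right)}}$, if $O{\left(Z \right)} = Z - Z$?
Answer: $- \frac{1}{563813} \approx -1.7736 \cdot 10^{-6}$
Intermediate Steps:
$O{\left(Z \right)} = 0$
$\frac{1}{-563813 + O{\left(710 \right)}} = \frac{1}{-563813 + 0} = \frac{1}{-563813} = - \frac{1}{563813}$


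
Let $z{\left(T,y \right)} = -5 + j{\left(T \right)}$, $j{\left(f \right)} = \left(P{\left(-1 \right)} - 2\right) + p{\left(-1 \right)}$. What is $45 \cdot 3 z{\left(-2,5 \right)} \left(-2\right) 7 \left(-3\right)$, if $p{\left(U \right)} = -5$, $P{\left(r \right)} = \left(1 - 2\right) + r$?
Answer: $-79380$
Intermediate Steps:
$P{\left(r \right)} = -1 + r$
$j{\left(f \right)} = -9$ ($j{\left(f \right)} = \left(\left(-1 - 1\right) - 2\right) - 5 = \left(-2 - 2\right) - 5 = -4 - 5 = -9$)
$z{\left(T,y \right)} = -14$ ($z{\left(T,y \right)} = -5 - 9 = -14$)
$45 \cdot 3 z{\left(-2,5 \right)} \left(-2\right) 7 \left(-3\right) = 45 \cdot 3 \left(\left(-14\right) \left(-2\right)\right) 7 \left(-3\right) = 45 \cdot 3 \cdot 28 \left(-21\right) = 45 \cdot 84 \left(-21\right) = 3780 \left(-21\right) = -79380$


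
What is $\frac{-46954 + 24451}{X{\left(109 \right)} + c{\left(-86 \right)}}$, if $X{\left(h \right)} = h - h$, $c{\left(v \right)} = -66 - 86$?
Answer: $\frac{22503}{152} \approx 148.05$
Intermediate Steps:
$c{\left(v \right)} = -152$
$X{\left(h \right)} = 0$
$\frac{-46954 + 24451}{X{\left(109 \right)} + c{\left(-86 \right)}} = \frac{-46954 + 24451}{0 - 152} = - \frac{22503}{-152} = \left(-22503\right) \left(- \frac{1}{152}\right) = \frac{22503}{152}$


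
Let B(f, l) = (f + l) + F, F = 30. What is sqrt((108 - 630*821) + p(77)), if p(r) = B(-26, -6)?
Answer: 2*I*sqrt(129281) ≈ 719.11*I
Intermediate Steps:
B(f, l) = 30 + f + l (B(f, l) = (f + l) + 30 = 30 + f + l)
p(r) = -2 (p(r) = 30 - 26 - 6 = -2)
sqrt((108 - 630*821) + p(77)) = sqrt((108 - 630*821) - 2) = sqrt((108 - 517230) - 2) = sqrt(-517122 - 2) = sqrt(-517124) = 2*I*sqrt(129281)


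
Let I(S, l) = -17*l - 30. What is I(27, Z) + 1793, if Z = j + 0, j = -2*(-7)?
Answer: 1525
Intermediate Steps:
j = 14
Z = 14 (Z = 14 + 0 = 14)
I(S, l) = -30 - 17*l
I(27, Z) + 1793 = (-30 - 17*14) + 1793 = (-30 - 238) + 1793 = -268 + 1793 = 1525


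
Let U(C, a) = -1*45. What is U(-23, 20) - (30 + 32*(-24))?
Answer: 693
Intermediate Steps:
U(C, a) = -45
U(-23, 20) - (30 + 32*(-24)) = -45 - (30 + 32*(-24)) = -45 - (30 - 768) = -45 - 1*(-738) = -45 + 738 = 693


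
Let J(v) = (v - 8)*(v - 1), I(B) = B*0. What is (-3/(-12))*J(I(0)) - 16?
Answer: -14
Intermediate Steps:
I(B) = 0
J(v) = (-1 + v)*(-8 + v) (J(v) = (-8 + v)*(-1 + v) = (-1 + v)*(-8 + v))
(-3/(-12))*J(I(0)) - 16 = (-3/(-12))*(8 + 0**2 - 9*0) - 16 = (-3*(-1/12))*(8 + 0 + 0) - 16 = (1/4)*8 - 16 = 2 - 16 = -14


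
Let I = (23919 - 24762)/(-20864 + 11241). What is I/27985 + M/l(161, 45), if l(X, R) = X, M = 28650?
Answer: 7715435251473/43357244455 ≈ 177.95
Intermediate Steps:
I = 843/9623 (I = -843/(-9623) = -843*(-1/9623) = 843/9623 ≈ 0.087603)
I/27985 + M/l(161, 45) = (843/9623)/27985 + 28650/161 = (843/9623)*(1/27985) + 28650*(1/161) = 843/269299655 + 28650/161 = 7715435251473/43357244455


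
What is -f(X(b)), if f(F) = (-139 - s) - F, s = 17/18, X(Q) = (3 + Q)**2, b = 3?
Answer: 3167/18 ≈ 175.94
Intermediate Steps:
s = 17/18 (s = 17*(1/18) = 17/18 ≈ 0.94444)
f(F) = -2519/18 - F (f(F) = (-139 - 1*17/18) - F = (-139 - 17/18) - F = -2519/18 - F)
-f(X(b)) = -(-2519/18 - (3 + 3)**2) = -(-2519/18 - 1*6**2) = -(-2519/18 - 1*36) = -(-2519/18 - 36) = -1*(-3167/18) = 3167/18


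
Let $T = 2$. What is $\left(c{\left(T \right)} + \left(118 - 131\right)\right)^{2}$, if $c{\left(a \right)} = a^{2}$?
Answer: $81$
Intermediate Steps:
$\left(c{\left(T \right)} + \left(118 - 131\right)\right)^{2} = \left(2^{2} + \left(118 - 131\right)\right)^{2} = \left(4 + \left(118 - 131\right)\right)^{2} = \left(4 - 13\right)^{2} = \left(-9\right)^{2} = 81$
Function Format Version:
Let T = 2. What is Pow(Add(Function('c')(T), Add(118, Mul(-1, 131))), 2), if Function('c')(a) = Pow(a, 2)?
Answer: 81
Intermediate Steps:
Pow(Add(Function('c')(T), Add(118, Mul(-1, 131))), 2) = Pow(Add(Pow(2, 2), Add(118, Mul(-1, 131))), 2) = Pow(Add(4, Add(118, -131)), 2) = Pow(Add(4, -13), 2) = Pow(-9, 2) = 81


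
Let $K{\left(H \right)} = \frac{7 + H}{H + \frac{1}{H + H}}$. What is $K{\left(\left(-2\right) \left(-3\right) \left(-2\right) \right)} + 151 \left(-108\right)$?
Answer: $- \frac{4712892}{289} \approx -16308.0$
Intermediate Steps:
$K{\left(H \right)} = \frac{7 + H}{H + \frac{1}{2 H}}$
$K{\left(\left(-2\right) \left(-3\right) \left(-2\right) \right)} + 151 \left(-108\right) = \frac{2 \left(-2\right) \left(-3\right) \left(-2\right) \left(7 + \left(-2\right) \left(-3\right) \left(-2\right)\right)}{1 + 2 \left(\left(-2\right) \left(-3\right) \left(-2\right)\right)^{2}} + 151 \left(-108\right) = \frac{2 \cdot 6 \left(-2\right) \left(7 + 6 \left(-2\right)\right)}{1 + 2 \left(6 \left(-2\right)\right)^{2}} - 16308 = 2 \left(-12\right) \frac{1}{1 + 2 \left(-12\right)^{2}} \left(7 - 12\right) - 16308 = 2 \left(-12\right) \frac{1}{1 + 2 \cdot 144} \left(-5\right) - 16308 = 2 \left(-12\right) \frac{1}{1 + 288} \left(-5\right) - 16308 = 2 \left(-12\right) \frac{1}{289} \left(-5\right) - 16308 = \frac{120}{289} - 16308 = - \frac{4712892}{289}$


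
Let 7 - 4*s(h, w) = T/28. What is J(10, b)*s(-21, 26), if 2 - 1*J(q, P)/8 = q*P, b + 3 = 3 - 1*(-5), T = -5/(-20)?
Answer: -4698/7 ≈ -671.14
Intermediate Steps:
T = 1/4 (T = -5*(-1/20) = 1/4 ≈ 0.25000)
s(h, w) = 783/448 (s(h, w) = 7/4 - 1/(16*28) = 7/4 - 1/4*1/112 = 7/4 - 1/448 = 783/448)
b = 5 (b = -3 + (3 - 1*(-5)) = -3 + (3 + 5) = -3 + 8 = 5)
J(q, P) = 16 - 8*P*q (J(q, P) = 16 - 8*q*P = 16 - 8*P*q)
J(10, b)*s(-21, 26) = (16 - 8*5*10)*(783/448) = (16 - 400)*(783/448) = -384*783/448 = -4698/7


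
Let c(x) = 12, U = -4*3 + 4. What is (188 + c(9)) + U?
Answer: 192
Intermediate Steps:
U = -8 (U = -12 + 4 = -8)
(188 + c(9)) + U = (188 + 12) - 8 = 200 - 8 = 192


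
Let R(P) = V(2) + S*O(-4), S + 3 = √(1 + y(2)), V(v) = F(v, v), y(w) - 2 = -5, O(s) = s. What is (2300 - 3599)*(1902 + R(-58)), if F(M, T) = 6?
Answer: -2494080 + 5196*I*√2 ≈ -2.4941e+6 + 7348.3*I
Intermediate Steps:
y(w) = -3 (y(w) = 2 - 5 = -3)
V(v) = 6
S = -3 + I*√2 (S = -3 + √(1 - 3) = -3 + √(-2) = -3 + I*√2 ≈ -3.0 + 1.4142*I)
R(P) = 18 - 4*I*√2 (R(P) = 6 + (-3 + I*√2)*(-4) = 6 + (12 - 4*I*√2) = 18 - 4*I*√2)
(2300 - 3599)*(1902 + R(-58)) = (2300 - 3599)*(1902 + (18 - 4*I*√2)) = -1299*(1920 - 4*I*√2) = -2494080 + 5196*I*√2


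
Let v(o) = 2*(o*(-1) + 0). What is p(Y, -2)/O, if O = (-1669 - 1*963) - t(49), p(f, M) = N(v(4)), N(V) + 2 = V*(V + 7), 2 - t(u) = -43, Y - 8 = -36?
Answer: -6/2677 ≈ -0.0022413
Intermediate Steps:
Y = -28 (Y = 8 - 36 = -28)
v(o) = -2*o (v(o) = 2*(-o + 0) = 2*(-o) = -2*o)
t(u) = 45 (t(u) = 2 - 1*(-43) = 2 + 43 = 45)
N(V) = -2 + V*(7 + V) (N(V) = -2 + V*(V + 7) = -2 + V*(7 + V))
p(f, M) = 6 (p(f, M) = -2 + (-2*4)**2 + 7*(-2*4) = -2 + (-8)**2 + 7*(-8) = -2 + 64 - 56 = 6)
O = -2677 (O = (-1669 - 1*963) - 1*45 = (-1669 - 963) - 45 = -2632 - 45 = -2677)
p(Y, -2)/O = 6/(-2677) = 6*(-1/2677) = -6/2677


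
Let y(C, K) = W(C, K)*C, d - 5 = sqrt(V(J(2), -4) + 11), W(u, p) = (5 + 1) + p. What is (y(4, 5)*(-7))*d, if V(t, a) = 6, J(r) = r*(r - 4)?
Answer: -1540 - 308*sqrt(17) ≈ -2809.9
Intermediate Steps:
J(r) = r*(-4 + r)
W(u, p) = 6 + p
d = 5 + sqrt(17) (d = 5 + sqrt(6 + 11) = 5 + sqrt(17) ≈ 9.1231)
y(C, K) = C*(6 + K) (y(C, K) = (6 + K)*C = C*(6 + K))
(y(4, 5)*(-7))*d = ((4*(6 + 5))*(-7))*(5 + sqrt(17)) = ((4*11)*(-7))*(5 + sqrt(17)) = (44*(-7))*(5 + sqrt(17)) = -308*(5 + sqrt(17)) = -1540 - 308*sqrt(17)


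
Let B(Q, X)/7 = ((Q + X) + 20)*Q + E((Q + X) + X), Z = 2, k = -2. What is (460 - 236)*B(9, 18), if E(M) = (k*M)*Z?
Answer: 381024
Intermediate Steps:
E(M) = -4*M (E(M) = -2*M*2 = -4*M)
B(Q, X) = -56*X - 28*Q + 7*Q*(20 + Q + X) (B(Q, X) = 7*(((Q + X) + 20)*Q - 4*((Q + X) + X)) = 7*((20 + Q + X)*Q - 4*(Q + 2*X)) = 7*(Q*(20 + Q + X) + (-8*X - 4*Q)) = 7*(-8*X - 4*Q + Q*(20 + Q + X)) = -56*X - 28*Q + 7*Q*(20 + Q + X))
(460 - 236)*B(9, 18) = (460 - 236)*(-56*18 + 7*9² + 112*9 + 7*9*18) = 224*(-1008 + 7*81 + 1008 + 1134) = 224*(-1008 + 567 + 1008 + 1134) = 224*1701 = 381024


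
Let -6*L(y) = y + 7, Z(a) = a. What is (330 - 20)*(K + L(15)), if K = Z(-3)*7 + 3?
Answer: -20150/3 ≈ -6716.7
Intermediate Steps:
L(y) = -7/6 - y/6 (L(y) = -(y + 7)/6 = -(7 + y)/6 = -7/6 - y/6)
K = -18 (K = -3*7 + 3 = -21 + 3 = -18)
(330 - 20)*(K + L(15)) = (330 - 20)*(-18 + (-7/6 - ⅙*15)) = 310*(-18 + (-7/6 - 5/2)) = 310*(-18 - 11/3) = 310*(-65/3) = -20150/3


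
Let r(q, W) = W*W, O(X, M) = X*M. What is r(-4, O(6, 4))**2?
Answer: 331776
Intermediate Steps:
O(X, M) = M*X
r(q, W) = W**2
r(-4, O(6, 4))**2 = ((4*6)**2)**2 = (24**2)**2 = 576**2 = 331776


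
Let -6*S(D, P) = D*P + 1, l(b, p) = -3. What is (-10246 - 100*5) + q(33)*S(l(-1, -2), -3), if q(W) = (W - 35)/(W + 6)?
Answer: -1257272/117 ≈ -10746.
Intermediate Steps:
q(W) = (-35 + W)/(6 + W)
S(D, P) = -⅙ - D*P/6 (S(D, P) = -(D*P + 1)/6 = -(1 + D*P)/6 = -⅙ - D*P/6)
(-10246 - 100*5) + q(33)*S(l(-1, -2), -3) = (-10246 - 100*5) + ((-35 + 33)/(6 + 33))*(-⅙ - ⅙*(-3)*(-3)) = (-10246 - 500) + (-2/39)*(-⅙ - 3/2) = -10746 + ((1/39)*(-2))*(-5/3) = -10746 - 2/39*(-5/3) = -10746 + 10/117 = -1257272/117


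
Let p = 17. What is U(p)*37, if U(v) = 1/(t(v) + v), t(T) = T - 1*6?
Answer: 37/28 ≈ 1.3214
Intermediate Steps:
t(T) = -6 + T (t(T) = T - 6 = -6 + T)
U(v) = 1/(-6 + 2*v) (U(v) = 1/((-6 + v) + v) = 1/(-6 + 2*v))
U(p)*37 = (1/(2*(-3 + 17)))*37 = ((1/2)/14)*37 = ((1/2)*(1/14))*37 = (1/28)*37 = 37/28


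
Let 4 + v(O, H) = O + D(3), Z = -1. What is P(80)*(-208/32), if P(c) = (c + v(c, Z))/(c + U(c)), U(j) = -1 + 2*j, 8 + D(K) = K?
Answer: -1963/478 ≈ -4.1067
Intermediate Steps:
D(K) = -8 + K
v(O, H) = -9 + O (v(O, H) = -4 + (O + (-8 + 3)) = -4 + (O - 5) = -4 + (-5 + O) = -9 + O)
P(c) = (-9 + 2*c)/(-1 + 3*c) (P(c) = (c + (-9 + c))/(c + (-1 + 2*c)) = (-9 + 2*c)/(-1 + 3*c))
P(80)*(-208/32) = ((-9 + 2*80)/(-1 + 3*80))*(-208/32) = ((-9 + 160)/(-1 + 240))*(-208*1/32) = (151/239)*(-13/2) = -1963/478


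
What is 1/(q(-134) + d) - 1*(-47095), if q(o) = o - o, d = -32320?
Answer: 1522110399/32320 ≈ 47095.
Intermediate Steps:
q(o) = 0
1/(q(-134) + d) - 1*(-47095) = 1/(0 - 32320) - 1*(-47095) = 1/(-32320) + 47095 = -1/32320 + 47095 = 1522110399/32320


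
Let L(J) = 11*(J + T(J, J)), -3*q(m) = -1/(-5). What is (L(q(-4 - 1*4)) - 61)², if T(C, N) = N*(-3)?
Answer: 797449/225 ≈ 3544.2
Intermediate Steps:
T(C, N) = -3*N
q(m) = -1/15 (q(m) = -(-1)/(3*(-5)) = -(-1)*(-1)/(3*5) = -⅓*⅕ = -1/15)
L(J) = -22*J (L(J) = 11*(J - 3*J) = 11*(-2*J) = -22*J)
(L(q(-4 - 1*4)) - 61)² = (-22*(-1/15) - 61)² = (22/15 - 61)² = (-893/15)² = 797449/225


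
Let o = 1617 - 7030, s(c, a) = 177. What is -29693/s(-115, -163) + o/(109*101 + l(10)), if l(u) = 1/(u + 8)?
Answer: -5901299777/35074851 ≈ -168.25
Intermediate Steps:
l(u) = 1/(8 + u)
o = -5413
-29693/s(-115, -163) + o/(109*101 + l(10)) = -29693/177 - 5413/(109*101 + 1/(8 + 10)) = -29693*1/177 - 5413/(11009 + 1/18) = -29693/177 - 5413/(11009 + 1/18) = -29693/177 - 5413/198163/18 = -29693/177 - 5413*18/198163 = -29693/177 - 97434/198163 = -5901299777/35074851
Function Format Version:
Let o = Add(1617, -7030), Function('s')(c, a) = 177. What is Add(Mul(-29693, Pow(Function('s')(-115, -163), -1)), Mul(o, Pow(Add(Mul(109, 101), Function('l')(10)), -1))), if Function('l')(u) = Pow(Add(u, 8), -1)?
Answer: Rational(-5901299777, 35074851) ≈ -168.25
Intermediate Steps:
Function('l')(u) = Pow(Add(8, u), -1)
o = -5413
Add(Mul(-29693, Pow(Function('s')(-115, -163), -1)), Mul(o, Pow(Add(Mul(109, 101), Function('l')(10)), -1))) = Add(Mul(-29693, Pow(177, -1)), Mul(-5413, Pow(Add(Mul(109, 101), Pow(Add(8, 10), -1)), -1))) = Add(Mul(-29693, Rational(1, 177)), Mul(-5413, Pow(Add(11009, Pow(18, -1)), -1))) = Add(Rational(-29693, 177), Mul(-5413, Pow(Add(11009, Rational(1, 18)), -1))) = Add(Rational(-29693, 177), Mul(-5413, Pow(Rational(198163, 18), -1))) = Add(Rational(-29693, 177), Mul(-5413, Rational(18, 198163))) = Add(Rational(-29693, 177), Rational(-97434, 198163)) = Rational(-5901299777, 35074851)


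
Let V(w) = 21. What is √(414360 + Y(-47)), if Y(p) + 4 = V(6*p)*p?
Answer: √413369 ≈ 642.94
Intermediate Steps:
Y(p) = -4 + 21*p
√(414360 + Y(-47)) = √(414360 + (-4 + 21*(-47))) = √(414360 + (-4 - 987)) = √(414360 - 991) = √413369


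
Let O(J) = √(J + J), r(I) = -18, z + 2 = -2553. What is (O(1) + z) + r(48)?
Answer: -2573 + √2 ≈ -2571.6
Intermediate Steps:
z = -2555 (z = -2 - 2553 = -2555)
O(J) = √2*√J (O(J) = √(2*J) = √2*√J)
(O(1) + z) + r(48) = (√2*√1 - 2555) - 18 = (√2*1 - 2555) - 18 = (√2 - 2555) - 18 = (-2555 + √2) - 18 = -2573 + √2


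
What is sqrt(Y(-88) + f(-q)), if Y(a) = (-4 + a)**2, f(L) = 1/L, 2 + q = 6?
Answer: sqrt(33855)/2 ≈ 91.999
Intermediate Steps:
q = 4 (q = -2 + 6 = 4)
sqrt(Y(-88) + f(-q)) = sqrt((-4 - 88)**2 + 1/(-1*4)) = sqrt((-92)**2 + 1/(-4)) = sqrt(8464 - 1/4) = sqrt(33855/4) = sqrt(33855)/2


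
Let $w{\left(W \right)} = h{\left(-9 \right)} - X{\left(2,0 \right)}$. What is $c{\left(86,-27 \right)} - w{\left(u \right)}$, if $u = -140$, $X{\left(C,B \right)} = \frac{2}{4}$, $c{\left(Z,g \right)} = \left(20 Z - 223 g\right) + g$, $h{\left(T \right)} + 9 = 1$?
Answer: $\frac{15445}{2} \approx 7722.5$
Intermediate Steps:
$h{\left(T \right)} = -8$ ($h{\left(T \right)} = -9 + 1 = -8$)
$c{\left(Z,g \right)} = - 222 g + 20 Z$ ($c{\left(Z,g \right)} = \left(- 223 g + 20 Z\right) + g = - 222 g + 20 Z$)
$X{\left(C,B \right)} = \frac{1}{2}$ ($X{\left(C,B \right)} = 2 \cdot \frac{1}{4} = \frac{1}{2}$)
$w{\left(W \right)} = - \frac{17}{2}$ ($w{\left(W \right)} = -8 - \frac{1}{2} = - \frac{17}{2}$)
$c{\left(86,-27 \right)} - w{\left(u \right)} = \left(\left(-222\right) \left(-27\right) + 20 \cdot 86\right) - - \frac{17}{2} = \left(5994 + 1720\right) + \frac{17}{2} = 7714 + \frac{17}{2} = \frac{15445}{2}$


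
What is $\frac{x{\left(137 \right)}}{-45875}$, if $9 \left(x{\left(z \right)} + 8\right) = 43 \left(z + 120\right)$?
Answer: $- \frac{10979}{412875} \approx -0.026592$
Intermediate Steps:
$x{\left(z \right)} = \frac{1696}{3} + \frac{43 z}{9}$ ($x{\left(z \right)} = -8 + \frac{43 \left(z + 120\right)}{9} = -8 + \frac{43 \left(120 + z\right)}{9} = -8 + \frac{5160 + 43 z}{9} = -8 + \left(\frac{1720}{3} + \frac{43 z}{9}\right) = \frac{1696}{3} + \frac{43 z}{9}$)
$\frac{x{\left(137 \right)}}{-45875} = \frac{\frac{1696}{3} + \frac{43}{9} \cdot 137}{-45875} = \left(\frac{1696}{3} + \frac{5891}{9}\right) \left(- \frac{1}{45875}\right) = \frac{10979}{9} \left(- \frac{1}{45875}\right) = - \frac{10979}{412875}$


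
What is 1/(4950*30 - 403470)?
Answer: -1/254970 ≈ -3.9220e-6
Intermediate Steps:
1/(4950*30 - 403470) = 1/(148500 - 403470) = 1/(-254970) = -1/254970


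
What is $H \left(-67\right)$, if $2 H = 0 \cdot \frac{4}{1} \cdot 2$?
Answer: $0$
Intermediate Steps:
$H = 0$ ($H = \frac{0 \cdot \frac{4}{1} \cdot 2}{2} = \frac{0 \cdot 4 \cdot 1 \cdot 2}{2} = \frac{0 \cdot 4 \cdot 2}{2} = \frac{0 \cdot 2}{2} = \frac{1}{2} \cdot 0 = 0$)
$H \left(-67\right) = 0 \left(-67\right) = 0$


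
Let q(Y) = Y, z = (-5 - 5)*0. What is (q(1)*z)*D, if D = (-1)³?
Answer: 0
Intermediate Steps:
D = -1
z = 0 (z = -10*0 = 0)
(q(1)*z)*D = (1*0)*(-1) = 0*(-1) = 0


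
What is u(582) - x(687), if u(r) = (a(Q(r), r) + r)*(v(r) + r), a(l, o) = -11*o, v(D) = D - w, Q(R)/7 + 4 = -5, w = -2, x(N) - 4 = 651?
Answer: -6786775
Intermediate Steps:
x(N) = 655 (x(N) = 4 + 651 = 655)
Q(R) = -63 (Q(R) = -28 + 7*(-5) = -28 - 35 = -63)
v(D) = 2 + D (v(D) = D - 1*(-2) = D + 2 = 2 + D)
u(r) = -10*r*(2 + 2*r) (u(r) = (-11*r + r)*((2 + r) + r) = (-10*r)*(2 + 2*r) = -10*r*(2 + 2*r))
u(582) - x(687) = 20*582*(-1 - 1*582) - 1*655 = 20*582*(-1 - 582) - 655 = 20*582*(-583) - 655 = -6786120 - 655 = -6786775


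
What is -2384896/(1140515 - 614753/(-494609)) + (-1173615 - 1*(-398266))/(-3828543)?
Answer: -339894429264015845/179976487845099057 ≈ -1.8885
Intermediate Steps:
-2384896/(1140515 - 614753/(-494609)) + (-1173615 - 1*(-398266))/(-3828543) = -2384896/(1140515 - 614753*(-1)/494609) + (-1173615 + 398266)*(-1/3828543) = -2384896/(1140515 - 1*(-614753/494609)) - 775349*(-1/3828543) = -2384896/(1140515 + 614753/494609) + 775349/3828543 = -2384896/564109598388/494609 + 775349/3828543 = -2384896*494609/564109598388 + 775349/3828543 = -294897756416/141027399597 + 775349/3828543 = -339894429264015845/179976487845099057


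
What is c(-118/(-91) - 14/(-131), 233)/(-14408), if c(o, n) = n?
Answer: -233/14408 ≈ -0.016172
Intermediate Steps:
c(-118/(-91) - 14/(-131), 233)/(-14408) = 233/(-14408) = 233*(-1/14408) = -233/14408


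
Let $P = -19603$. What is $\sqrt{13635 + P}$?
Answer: $4 i \sqrt{373} \approx 77.253 i$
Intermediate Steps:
$\sqrt{13635 + P} = \sqrt{13635 - 19603} = \sqrt{-5968} = 4 i \sqrt{373}$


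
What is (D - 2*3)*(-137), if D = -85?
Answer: 12467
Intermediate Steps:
(D - 2*3)*(-137) = (-85 - 2*3)*(-137) = (-85 - 6)*(-137) = -91*(-137) = 12467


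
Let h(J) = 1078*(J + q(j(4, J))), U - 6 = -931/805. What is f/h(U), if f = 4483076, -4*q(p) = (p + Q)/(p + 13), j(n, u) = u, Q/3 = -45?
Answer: 264479068620/424002733 ≈ 623.77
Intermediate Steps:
Q = -135 (Q = 3*(-45) = -135)
q(p) = -(-135 + p)/(4*(13 + p)) (q(p) = -(p - 135)/(4*(p + 13)) = -(-135 + p)/(4*(13 + p)))
U = 557/115 (U = 6 - 931/805 = 6 - 931*1/805 = 6 - 133/115 = 557/115 ≈ 4.8435)
h(J) = 1078*J + 539*(135 - J)/(2*(13 + J)) (h(J) = 1078*(J + (135 - J)/(4*(13 + J))) = 1078*J + 539*(135 - J)/(2*(13 + J)))
f/h(U) = 4483076/((539*(135 + 4*(557/115)² + 51*(557/115))/(2*(13 + 557/115)))) = 4483076/((539*(135 + 4*(310249/13225) + 28407/115)/(2*(2052/115)))) = 4483076/(((539/2)*(115/2052)*(135 + 1240996/13225 + 28407/115))) = 4483076/(((539/2)*(115/2052)*(6293176/13225))) = 4483076/(424002733/58995) = 4483076*(58995/424002733) = 264479068620/424002733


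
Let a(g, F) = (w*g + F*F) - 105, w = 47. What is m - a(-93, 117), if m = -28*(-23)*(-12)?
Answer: -16941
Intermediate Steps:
a(g, F) = -105 + F² + 47*g (a(g, F) = (47*g + F*F) - 105 = (47*g + F²) - 105 = (F² + 47*g) - 105 = -105 + F² + 47*g)
m = -7728 (m = 644*(-12) = -7728)
m - a(-93, 117) = -7728 - (-105 + 117² + 47*(-93)) = -7728 - (-105 + 13689 - 4371) = -7728 - 1*9213 = -7728 - 9213 = -16941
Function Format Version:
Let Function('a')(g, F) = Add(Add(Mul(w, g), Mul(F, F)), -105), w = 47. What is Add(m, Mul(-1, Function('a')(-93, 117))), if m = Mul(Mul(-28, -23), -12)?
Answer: -16941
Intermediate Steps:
Function('a')(g, F) = Add(-105, Pow(F, 2), Mul(47, g)) (Function('a')(g, F) = Add(Add(Mul(47, g), Mul(F, F)), -105) = Add(Add(Mul(47, g), Pow(F, 2)), -105) = Add(Add(Pow(F, 2), Mul(47, g)), -105) = Add(-105, Pow(F, 2), Mul(47, g)))
m = -7728 (m = Mul(644, -12) = -7728)
Add(m, Mul(-1, Function('a')(-93, 117))) = Add(-7728, Mul(-1, Add(-105, Pow(117, 2), Mul(47, -93)))) = Add(-7728, Mul(-1, Add(-105, 13689, -4371))) = Add(-7728, Mul(-1, 9213)) = Add(-7728, -9213) = -16941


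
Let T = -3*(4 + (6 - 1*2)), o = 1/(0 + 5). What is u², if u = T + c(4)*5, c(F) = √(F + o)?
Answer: (24 - √105)² ≈ 189.15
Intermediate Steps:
o = ⅕ (o = 1/5 = ⅕ ≈ 0.20000)
T = -24 (T = -3*(4 + (6 - 2)) = -3*(4 + 4) = -3*8 = -24)
c(F) = √(⅕ + F) (c(F) = √(F + ⅕) = √(⅕ + F))
u = -24 + √105 (u = -24 + (√(5 + 25*4)/5)*5 = -24 + (√(5 + 100)/5)*5 = -24 + (√105/5)*5 = -24 + √105 ≈ -13.753)
u² = (-24 + √105)²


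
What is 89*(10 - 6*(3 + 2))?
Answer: -1780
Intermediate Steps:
89*(10 - 6*(3 + 2)) = 89*(10 - 6*5) = 89*(10 - 30) = 89*(-20) = -1780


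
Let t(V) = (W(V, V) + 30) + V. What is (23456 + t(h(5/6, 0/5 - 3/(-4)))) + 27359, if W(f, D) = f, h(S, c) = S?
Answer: 152540/3 ≈ 50847.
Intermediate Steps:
t(V) = 30 + 2*V (t(V) = (V + 30) + V = (30 + V) + V = 30 + 2*V)
(23456 + t(h(5/6, 0/5 - 3/(-4)))) + 27359 = (23456 + (30 + 2*(5/6))) + 27359 = (23456 + (30 + 5/3)) + 27359 = (23456 + 95/3) + 27359 = 70463/3 + 27359 = 152540/3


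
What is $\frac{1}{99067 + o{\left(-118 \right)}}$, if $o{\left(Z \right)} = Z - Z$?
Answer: $\frac{1}{99067} \approx 1.0094 \cdot 10^{-5}$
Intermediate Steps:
$o{\left(Z \right)} = 0$
$\frac{1}{99067 + o{\left(-118 \right)}} = \frac{1}{99067 + 0} = \frac{1}{99067}$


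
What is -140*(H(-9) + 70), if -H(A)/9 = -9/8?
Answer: -22435/2 ≈ -11218.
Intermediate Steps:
H(A) = 81/8 (H(A) = -(-81)/8 = -9*(-9/8) = 81/8)
-140*(H(-9) + 70) = -140*(81/8 + 70) = -140*641/8 = -22435/2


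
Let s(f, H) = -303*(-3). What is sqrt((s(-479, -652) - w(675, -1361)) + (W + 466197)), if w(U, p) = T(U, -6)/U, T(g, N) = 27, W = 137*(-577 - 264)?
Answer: 2*sqrt(2199306)/5 ≈ 593.20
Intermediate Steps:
W = -115217 (W = 137*(-841) = -115217)
w(U, p) = 27/U
s(f, H) = 909
sqrt((s(-479, -652) - w(675, -1361)) + (W + 466197)) = sqrt((909 - 27/675) + (-115217 + 466197)) = sqrt((909 - 27/675) + 350980) = sqrt((909 - 1*1/25) + 350980) = sqrt((909 - 1/25) + 350980) = sqrt(22724/25 + 350980) = sqrt(8797224/25) = 2*sqrt(2199306)/5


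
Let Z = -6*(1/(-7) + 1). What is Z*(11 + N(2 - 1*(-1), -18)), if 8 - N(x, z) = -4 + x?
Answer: -720/7 ≈ -102.86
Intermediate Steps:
N(x, z) = 12 - x (N(x, z) = 8 - (-4 + x) = 8 + (4 - x) = 12 - x)
Z = -36/7 (Z = -6*(-1/7 + 1) = -6*6/7 = -36/7 ≈ -5.1429)
Z*(11 + N(2 - 1*(-1), -18)) = -36*(11 + (12 - (2 - 1*(-1))))/7 = -36*(11 + (12 - (2 + 1)))/7 = -36*(11 + (12 - 1*3))/7 = -36*(11 + (12 - 3))/7 = -36*(11 + 9)/7 = -36/7*20 = -720/7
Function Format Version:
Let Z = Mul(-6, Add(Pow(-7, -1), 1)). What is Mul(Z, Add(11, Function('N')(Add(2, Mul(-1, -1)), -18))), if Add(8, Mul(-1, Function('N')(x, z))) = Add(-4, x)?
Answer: Rational(-720, 7) ≈ -102.86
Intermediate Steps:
Function('N')(x, z) = Add(12, Mul(-1, x)) (Function('N')(x, z) = Add(8, Mul(-1, Add(-4, x))) = Add(8, Add(4, Mul(-1, x))) = Add(12, Mul(-1, x)))
Z = Rational(-36, 7) (Z = Mul(-6, Add(Rational(-1, 7), 1)) = Mul(-6, Rational(6, 7)) = Rational(-36, 7) ≈ -5.1429)
Mul(Z, Add(11, Function('N')(Add(2, Mul(-1, -1)), -18))) = Mul(Rational(-36, 7), Add(11, Add(12, Mul(-1, Add(2, Mul(-1, -1)))))) = Mul(Rational(-36, 7), Add(11, Add(12, Mul(-1, Add(2, 1))))) = Mul(Rational(-36, 7), Add(11, Add(12, Mul(-1, 3)))) = Mul(Rational(-36, 7), Add(11, Add(12, -3))) = Mul(Rational(-36, 7), Add(11, 9)) = Mul(Rational(-36, 7), 20) = Rational(-720, 7)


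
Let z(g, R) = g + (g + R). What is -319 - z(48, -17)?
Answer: -398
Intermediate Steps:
z(g, R) = R + 2*g (z(g, R) = g + (R + g) = R + 2*g)
-319 - z(48, -17) = -319 - (-17 + 2*48) = -319 - (-17 + 96) = -319 - 1*79 = -319 - 79 = -398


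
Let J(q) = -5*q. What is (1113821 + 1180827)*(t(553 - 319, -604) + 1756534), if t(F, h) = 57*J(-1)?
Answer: 4031281204712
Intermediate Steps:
t(F, h) = 285 (t(F, h) = 57*(-5*(-1)) = 57*5 = 285)
(1113821 + 1180827)*(t(553 - 319, -604) + 1756534) = (1113821 + 1180827)*(285 + 1756534) = 2294648*1756819 = 4031281204712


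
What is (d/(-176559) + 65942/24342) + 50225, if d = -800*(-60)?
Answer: 35977906325438/716299863 ≈ 50227.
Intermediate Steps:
d = 48000
(d/(-176559) + 65942/24342) + 50225 = (48000/(-176559) + 65942/24342) + 50225 = (48000*(-1/176559) + 65942*(1/24342)) + 50225 = (-16000/58853 + 32971/12171) + 50225 = 1745706263/716299863 + 50225 = 35977906325438/716299863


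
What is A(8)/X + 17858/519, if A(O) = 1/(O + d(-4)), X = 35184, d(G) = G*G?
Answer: 5026527149/146083968 ≈ 34.408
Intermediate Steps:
d(G) = G²
A(O) = 1/(16 + O) (A(O) = 1/(O + (-4)²) = 1/(O + 16) = 1/(16 + O))
A(8)/X + 17858/519 = 1/((16 + 8)*35184) + 17858/519 = (1/35184)/24 + 17858*(1/519) = (1/24)*(1/35184) + 17858/519 = 1/844416 + 17858/519 = 5026527149/146083968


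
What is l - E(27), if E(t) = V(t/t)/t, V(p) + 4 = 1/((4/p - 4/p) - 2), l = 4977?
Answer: 29863/6 ≈ 4977.2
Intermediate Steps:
V(p) = -9/2 (V(p) = -4 + 1/((4/p - 4/p) - 2) = -4 + 1/(0 - 2) = -4 + 1/(-2) = -4 - ½ = -9/2)
E(t) = -9/(2*t)
l - E(27) = 4977 - (-9)/(2*27) = 4977 - 1*(-⅙) = 4977 + ⅙ = 29863/6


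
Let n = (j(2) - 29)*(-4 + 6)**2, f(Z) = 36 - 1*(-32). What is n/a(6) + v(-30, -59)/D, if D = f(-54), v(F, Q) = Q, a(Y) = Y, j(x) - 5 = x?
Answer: -3169/204 ≈ -15.534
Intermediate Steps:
j(x) = 5 + x
f(Z) = 68 (f(Z) = 36 + 32 = 68)
D = 68
n = -88 (n = ((5 + 2) - 29)*(-4 + 6)**2 = (7 - 29)*2**2 = -22*4 = -88)
n/a(6) + v(-30, -59)/D = -88/6 - 59/68 = -88*1/6 - 59*1/68 = -44/3 - 59/68 = -3169/204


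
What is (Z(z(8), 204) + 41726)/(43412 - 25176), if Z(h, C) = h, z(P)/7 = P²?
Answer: 21087/9118 ≈ 2.3127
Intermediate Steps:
z(P) = 7*P²
(Z(z(8), 204) + 41726)/(43412 - 25176) = (7*8² + 41726)/(43412 - 25176) = (7*64 + 41726)/18236 = (448 + 41726)*(1/18236) = 42174*(1/18236) = 21087/9118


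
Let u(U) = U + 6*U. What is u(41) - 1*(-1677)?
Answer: 1964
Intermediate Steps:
u(U) = 7*U
u(41) - 1*(-1677) = 7*41 - 1*(-1677) = 287 + 1677 = 1964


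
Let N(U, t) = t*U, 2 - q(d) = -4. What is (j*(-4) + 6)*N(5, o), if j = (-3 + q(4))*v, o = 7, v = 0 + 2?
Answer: -630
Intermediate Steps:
q(d) = 6 (q(d) = 2 - 1*(-4) = 2 + 4 = 6)
v = 2
N(U, t) = U*t
j = 6 (j = (-3 + 6)*2 = 3*2 = 6)
(j*(-4) + 6)*N(5, o) = (6*(-4) + 6)*(5*7) = (-24 + 6)*35 = -18*35 = -630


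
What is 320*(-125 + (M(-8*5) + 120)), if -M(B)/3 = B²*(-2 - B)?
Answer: -58369600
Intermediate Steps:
M(B) = -3*B²*(-2 - B)
320*(-125 + (M(-8*5) + 120)) = 320*(-125 + (3*(-8*5)²*(2 - 8*5) + 120)) = 320*(-125 + (3*(-2*20)²*(2 - 2*20) + 120)) = 320*(-125 + (3*(-40)²*(2 - 40) + 120)) = 320*(-125 + (3*1600*(-38) + 120)) = 320*(-125 + (-182400 + 120)) = 320*(-125 - 182280) = 320*(-182405) = -58369600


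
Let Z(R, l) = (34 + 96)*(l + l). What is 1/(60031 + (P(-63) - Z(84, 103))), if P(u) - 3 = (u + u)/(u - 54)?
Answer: 13/432316 ≈ 3.0071e-5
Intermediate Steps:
P(u) = 3 + 2*u/(-54 + u) (P(u) = 3 + (u + u)/(u - 54) = 3 + (2*u)/(-54 + u) = 3 + 2*u/(-54 + u))
Z(R, l) = 260*l (Z(R, l) = 130*(2*l) = 260*l)
1/(60031 + (P(-63) - Z(84, 103))) = 1/(60031 + ((-162 + 5*(-63))/(-54 - 63) - 260*103)) = 1/(60031 + ((-162 - 315)/(-117) - 1*26780)) = 1/(60031 + (-1/117*(-477) - 26780)) = 1/(60031 + (53/13 - 26780)) = 1/(60031 - 348087/13) = 1/(432316/13) = 13/432316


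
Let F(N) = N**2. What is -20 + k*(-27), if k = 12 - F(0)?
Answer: -344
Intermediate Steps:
k = 12 (k = 12 - 1*0**2 = 12 - 1*0 = 12 + 0 = 12)
-20 + k*(-27) = -20 + 12*(-27) = -20 - 324 = -344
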